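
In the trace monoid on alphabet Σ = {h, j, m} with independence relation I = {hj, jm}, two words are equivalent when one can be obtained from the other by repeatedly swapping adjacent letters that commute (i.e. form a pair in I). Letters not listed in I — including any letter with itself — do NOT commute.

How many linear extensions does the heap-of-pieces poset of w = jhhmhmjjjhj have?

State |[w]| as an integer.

462

0(j) covers ∅
1(h) covers ∅
2(h) covers 1:h
3(m) covers 2:h
4(h) covers 3:m
5(m) covers 4:h
6(j) covers 0:j
7(j) covers 6:j
8(j) covers 7:j
9(h) covers 5:m
10(j) covers 8:j
floor of heap: 0:j, 1:h
completions by unplaced set U, small U first (add the entries for U minus each lowest piece of U):
  |U|=1: {9}:1  {10}:1
  |U|=2: {5,9}:1  {8,10}:1  {9,10}:2
  |U|=3: {4,5,9}:1  {5,9,10}:3  {7,8,10}:1  {8,9,10}:3
  |U|=4: {3,4,5,9}:1  {4,5,9,10}:4  {5,8,9,10}:6  {6,7,8,10}:1  {7,8,9,10}:4
  |U|=5: {0,6,7,8,10}:1  {2,3,4,5,9}:1  {3,4,5,9,10}:5  {4,5,8,9,10}:10  {5,7,8,9,10}:10  {6,7,8,9,10}:5
  |U|=6: {0,6,7,8,9,10}:6  {1,2,3,4,5,9}:1  {2,3,4,5,9,10}:6  {3,4,5,8,9,10}:15  {4,5,7,8,9,10}:20  {5,6,7,8,9,10}:15
  |U|=7: {0,5,6,7,8,9,10}:21  {1,2,3,4,5,9,10}:7  {2,3,4,5,8,9,10}:21  {3,4,5,7,8,9,10}:35  {4,5,6,7,8,9,10}:35
  |U|=8: {0,4,5,6,7,8,9,10}:56  {1,2,3,4,5,8,9,10}:28  {2,3,4,5,7,8,9,10}:56  {3,4,5,6,7,8,9,10}:70
  |U|=9: {0,3,4,5,6,7,8,9,10}:126  {1,2,3,4,5,7,8,9,10}:84  {2,3,4,5,6,7,8,9,10}:126
  start at 0(j): 210
  start at 1(h): 252
sum over floor = 462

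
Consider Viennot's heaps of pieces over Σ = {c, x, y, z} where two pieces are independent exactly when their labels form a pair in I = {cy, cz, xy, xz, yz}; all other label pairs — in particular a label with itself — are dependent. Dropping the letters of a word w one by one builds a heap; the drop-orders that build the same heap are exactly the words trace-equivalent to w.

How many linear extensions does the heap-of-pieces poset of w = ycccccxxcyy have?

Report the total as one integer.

0(y) covers ∅
1(c) covers ∅
2(c) covers 1:c
3(c) covers 2:c
4(c) covers 3:c
5(c) covers 4:c
6(x) covers 5:c
7(x) covers 6:x
8(c) covers 7:x
9(y) covers 0:y
10(y) covers 9:y
floor of heap: 0:y, 1:c
completions by unplaced set U, small U first (add the entries for U minus each lowest piece of U):
  |U|=1: {8}:1  {10}:1
  |U|=2: {7,8}:1  {8,10}:2  {9,10}:1
  |U|=3: {0,9,10}:1  {6,7,8}:1  {7,8,10}:3  {8,9,10}:3
  |U|=4: {0,8,9,10}:4  {5,6,7,8}:1  {6,7,8,10}:4  {7,8,9,10}:6
  |U|=5: {0,7,8,9,10}:10  {4,5,6,7,8}:1  {5,6,7,8,10}:5  {6,7,8,9,10}:10
  |U|=6: {0,6,7,8,9,10}:20  {3,4,5,6,7,8}:1  {4,5,6,7,8,10}:6  {5,6,7,8,9,10}:15
  |U|=7: {0,5,6,7,8,9,10}:35  {2,3,4,5,6,7,8}:1  {3,4,5,6,7,8,10}:7  {4,5,6,7,8,9,10}:21
  |U|=8: {0,4,5,6,7,8,9,10}:56  {1,2,3,4,5,6,7,8}:1  {2,3,4,5,6,7,8,10}:8  {3,4,5,6,7,8,9,10}:28
  |U|=9: {0,3,4,5,6,7,8,9,10}:84  {1,2,3,4,5,6,7,8,10}:9  {2,3,4,5,6,7,8,9,10}:36
  start at 0(y): 45
  start at 1(c): 120
sum over floor = 165

165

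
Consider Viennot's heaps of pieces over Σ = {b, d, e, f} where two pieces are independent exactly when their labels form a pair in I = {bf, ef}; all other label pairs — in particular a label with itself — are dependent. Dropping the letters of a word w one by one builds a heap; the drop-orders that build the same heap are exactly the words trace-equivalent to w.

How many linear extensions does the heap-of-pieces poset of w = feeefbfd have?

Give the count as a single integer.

0(f) covers ∅
1(e) covers ∅
2(e) covers 1:e
3(e) covers 2:e
4(f) covers 0:f
5(b) covers 3:e
6(f) covers 4:f
7(d) covers 5:b, 6:f
floor of heap: 0:f, 1:e
completions by unplaced set U, small U first (add the entries for U minus each lowest piece of U):
  |U|=1: {7}:1
  |U|=2: {5,7}:1  {6,7}:1
  |U|=3: {3,5,7}:1  {4,6,7}:1  {5,6,7}:2
  |U|=4: {0,4,6,7}:1  {2,3,5,7}:1  {3,5,6,7}:3  {4,5,6,7}:3
  |U|=5: {0,4,5,6,7}:4  {1,2,3,5,7}:1  {2,3,5,6,7}:4  {3,4,5,6,7}:6
  |U|=6: {0,3,4,5,6,7}:10  {1,2,3,5,6,7}:5  {2,3,4,5,6,7}:10
  start at 0(f): 15
  start at 1(e): 20
sum over floor = 35

35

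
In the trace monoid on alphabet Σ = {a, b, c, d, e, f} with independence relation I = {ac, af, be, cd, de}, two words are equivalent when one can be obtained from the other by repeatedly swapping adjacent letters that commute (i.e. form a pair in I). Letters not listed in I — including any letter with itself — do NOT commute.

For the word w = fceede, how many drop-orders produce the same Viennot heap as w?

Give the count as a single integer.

0(f) covers ∅
1(c) covers 0:f
2(e) covers 1:c
3(e) covers 2:e
4(d) covers 0:f
5(e) covers 3:e
floor of heap: 0:f
completions by unplaced set U, small U first (add the entries for U minus each lowest piece of U):
  |U|=1: {4}:1  {5}:1
  |U|=2: {3,5}:1  {4,5}:2
  |U|=3: {2,3,5}:1  {3,4,5}:3
  |U|=4: {1,2,3,5}:1  {2,3,4,5}:4
  start at 0(f): 5

5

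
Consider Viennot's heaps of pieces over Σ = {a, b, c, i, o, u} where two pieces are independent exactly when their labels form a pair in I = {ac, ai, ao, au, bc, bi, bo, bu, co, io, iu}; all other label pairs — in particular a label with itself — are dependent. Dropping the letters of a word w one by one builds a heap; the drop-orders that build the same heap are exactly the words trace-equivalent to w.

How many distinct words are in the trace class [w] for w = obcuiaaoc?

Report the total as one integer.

0(o) covers ∅
1(b) covers ∅
2(c) covers ∅
3(u) covers 0:o, 2:c
4(i) covers 2:c
5(a) covers 1:b
6(a) covers 5:a
7(o) covers 3:u
8(c) covers 3:u, 4:i
floor of heap: 0:o, 1:b, 2:c
completions by unplaced set U, small U first (add the entries for U minus each lowest piece of U):
  |U|=1: {6}:1  {7}:1  {8}:1
  |U|=2: {4,8}:1  {5,6}:1  {6,7}:2  {6,8}:2  {7,8}:2
  |U|=3: {1,5,6}:1  {3,7,8}:2  {4,6,8}:3  {4,7,8}:3  {5,6,7}:3  {5,6,8}:3  {6,7,8}:6
  |U|=4: {0,3,7,8}:2  {1,5,6,7}:4  {1,5,6,8}:4  {3,4,7,8}:5  {3,6,7,8}:8  {4,5,6,8}:6  {4,6,7,8}:12  {5,6,7,8}:12
  |U|=5: {0,3,4,7,8}:7  {0,3,6,7,8}:10  {1,4,5,6,8}:10  {1,5,6,7,8}:20  {2,3,4,7,8}:5  {3,4,6,7,8}:25  {3,5,6,7,8}:20  {4,5,6,7,8}:30
  |U|=6: {0,2,3,4,7,8}:12  {0,3,4,6,7,8}:42  {0,3,5,6,7,8}:30  {1,3,5,6,7,8}:40  {1,4,5,6,7,8}:60  {2,3,4,6,7,8}:30  {3,4,5,6,7,8}:75
  |U|=7: {0,1,3,5,6,7,8}:70  {0,2,3,4,6,7,8}:84  {0,3,4,5,6,7,8}:147  {1,3,4,5,6,7,8}:175  {2,3,4,5,6,7,8}:105
  start at 0(o): 280
  start at 1(b): 336
  start at 2(c): 392
sum over floor = 1008

1008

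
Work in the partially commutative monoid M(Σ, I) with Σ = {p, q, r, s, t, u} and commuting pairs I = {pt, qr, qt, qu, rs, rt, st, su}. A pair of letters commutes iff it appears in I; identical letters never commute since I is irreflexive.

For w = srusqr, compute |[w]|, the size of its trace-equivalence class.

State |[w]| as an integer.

20

0(s) covers ∅
1(r) covers ∅
2(u) covers 1:r
3(s) covers 0:s
4(q) covers 3:s
5(r) covers 2:u
floor of heap: 0:s, 1:r
completions by unplaced set U, small U first (add the entries for U minus each lowest piece of U):
  |U|=1: {4}:1  {5}:1
  |U|=2: {2,5}:1  {3,4}:1  {4,5}:2
  |U|=3: {0,3,4}:1  {1,2,5}:1  {2,4,5}:3  {3,4,5}:3
  |U|=4: {0,3,4,5}:4  {1,2,4,5}:4  {2,3,4,5}:6
  start at 0(s): 10
  start at 1(r): 10
sum over floor = 20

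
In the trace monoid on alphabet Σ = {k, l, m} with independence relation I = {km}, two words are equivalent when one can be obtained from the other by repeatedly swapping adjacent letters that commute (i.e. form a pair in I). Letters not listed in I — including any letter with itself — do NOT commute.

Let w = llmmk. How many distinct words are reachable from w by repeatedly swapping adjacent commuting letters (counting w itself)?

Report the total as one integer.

0(l) covers ∅
1(l) covers 0:l
2(m) covers 1:l
3(m) covers 2:m
4(k) covers 1:l
floor of heap: 0:l
completions by unplaced set U, small U first (add the entries for U minus each lowest piece of U):
  |U|=1: {3}:1  {4}:1
  |U|=2: {2,3}:1  {3,4}:2
  |U|=3: {2,3,4}:3
  start at 0(l): 3

3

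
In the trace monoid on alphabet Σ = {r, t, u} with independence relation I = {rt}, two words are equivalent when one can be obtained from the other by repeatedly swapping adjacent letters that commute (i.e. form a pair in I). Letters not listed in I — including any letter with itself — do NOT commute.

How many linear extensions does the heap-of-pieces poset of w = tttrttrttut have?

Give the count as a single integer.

piece 0:t — minimal
piece 1:t rests on {0:t}
piece 2:t rests on {1:t}
piece 3:r — minimal
piece 4:t rests on {2:t}
piece 5:t rests on {4:t}
piece 6:r rests on {3:r}
piece 7:t rests on {5:t}
piece 8:t rests on {7:t}
piece 9:u rests on {6:r, 8:t}
piece 10:t rests on {9:u}
minimal pieces: {0:t, 3:r}
ways to finish when only these pieces remain (= sum over removing one remaining piece with nothing left below it):
  1 left: {10}→1
  2 left: {9,10}→1
  3 left: {6,9,10}→1  {8,9,10}→1
  4 left: {3,6,9,10}→1  {6,8,9,10}→2  {7,8,9,10}→1
  5 left: {3,6,8,9,10}→3  {5,7,8,9,10}→1  {6,7,8,9,10}→3
  6 left: {3,6,7,8,9,10}→6  {4,5,7,8,9,10}→1  {5,6,7,8,9,10}→4
  7 left: {2,4,5,7,8,9,10}→1  {3,5,6,7,8,9,10}→10  {4,5,6,7,8,9,10}→5
  8 left: {1,2,4,5,7,8,9,10}→1  {2,4,5,6,7,8,9,10}→6  {3,4,5,6,7,8,9,10}→15
  9 left: {0,1,2,4,5,7,8,9,10}→1  {1,2,4,5,6,7,8,9,10}→7  {2,3,4,5,6,7,8,9,10}→21
  placing 0:t first → 28 extensions
  placing 3:r first → 8 extensions
total linear extensions = 36

36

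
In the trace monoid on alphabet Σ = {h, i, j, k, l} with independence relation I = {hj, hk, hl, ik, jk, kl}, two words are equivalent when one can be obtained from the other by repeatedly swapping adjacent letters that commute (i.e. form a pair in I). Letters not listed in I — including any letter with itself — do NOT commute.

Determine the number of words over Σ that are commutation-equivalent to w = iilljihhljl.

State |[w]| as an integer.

10

#0=i has no predecessor
#1=i depends on [0:i]
#2=l depends on [1:i]
#3=l depends on [2:l]
#4=j depends on [3:l]
#5=i depends on [4:j]
#6=h depends on [5:i]
#7=h depends on [6:h]
#8=l depends on [5:i]
#9=j depends on [8:l]
#10=l depends on [9:j]
sources: [0:i]
N(rest) = Σ N(rest − s) over sources s of rest; N(one piece) = 1:
  size 1 → [7]=1  [10]=1
  size 2 → [6,7]=1  [7,10]=2  [9,10]=1
  size 3 → [6,7,10]=3  [7,9,10]=3  [8,9,10]=1
  size 4 → [6,7,9,10]=6  [7,8,9,10]=4
  size 5 → [6,7,8,9,10]=10
  size 6 → [5,6,7,8,9,10]=10
  size 7 → [4,5,6,7,8,9,10]=10
  size 8 → [3,4,5,6,7,8,9,10]=10
  size 9 → [2,3,4,5,6,7,8,9,10]=10
  first=0(i) contributes 10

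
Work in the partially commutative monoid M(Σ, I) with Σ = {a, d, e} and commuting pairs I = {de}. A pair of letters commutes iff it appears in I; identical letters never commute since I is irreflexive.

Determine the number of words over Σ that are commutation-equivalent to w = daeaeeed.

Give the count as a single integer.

4

#0=d has no predecessor
#1=a depends on [0:d]
#2=e depends on [1:a]
#3=a depends on [2:e]
#4=e depends on [3:a]
#5=e depends on [4:e]
#6=e depends on [5:e]
#7=d depends on [3:a]
sources: [0:d]
N(rest) = Σ N(rest − s) over sources s of rest; N(one piece) = 1:
  size 1 → [6]=1  [7]=1
  size 2 → [5,6]=1  [6,7]=2
  size 3 → [4,5,6]=1  [5,6,7]=3
  size 4 → [4,5,6,7]=4
  size 5 → [3,4,5,6,7]=4
  size 6 → [2,3,4,5,6,7]=4
  first=0(d) contributes 4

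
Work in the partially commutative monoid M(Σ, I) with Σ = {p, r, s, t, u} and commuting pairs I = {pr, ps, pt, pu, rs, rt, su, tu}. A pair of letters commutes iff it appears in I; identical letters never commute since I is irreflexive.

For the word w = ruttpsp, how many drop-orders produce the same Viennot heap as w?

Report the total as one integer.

0(r) covers ∅
1(u) covers 0:r
2(t) covers ∅
3(t) covers 2:t
4(p) covers ∅
5(s) covers 3:t
6(p) covers 4:p
floor of heap: 0:r, 2:t, 4:p
completions by unplaced set U, small U first (add the entries for U minus each lowest piece of U):
  |U|=1: {1}:1  {5}:1  {6}:1
  |U|=2: {0,1}:1  {1,5}:2  {1,6}:2  {3,5}:1  {4,6}:1  {5,6}:2
  |U|=3: {0,1,5}:3  {0,1,6}:3  {1,3,5}:3  {1,4,6}:3  {1,5,6}:6  {2,3,5}:1  {3,5,6}:3  {4,5,6}:3
  |U|=4: {0,1,3,5}:6  {0,1,4,6}:6  {0,1,5,6}:12  {1,2,3,5}:4  {1,3,5,6}:12  {1,4,5,6}:12  {2,3,5,6}:4  {3,4,5,6}:6
  |U|=5: {0,1,2,3,5}:10  {0,1,3,5,6}:30  {0,1,4,5,6}:30  {1,2,3,5,6}:20  {1,3,4,5,6}:30  {2,3,4,5,6}:10
  start at 0(r): 60
  start at 2(t): 90
  start at 4(p): 60
sum over floor = 210

210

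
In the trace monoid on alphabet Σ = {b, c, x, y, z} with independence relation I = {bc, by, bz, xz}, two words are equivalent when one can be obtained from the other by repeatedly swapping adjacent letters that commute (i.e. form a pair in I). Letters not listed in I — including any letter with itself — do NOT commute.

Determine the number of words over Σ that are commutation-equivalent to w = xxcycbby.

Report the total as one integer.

15

#0=x has no predecessor
#1=x depends on [0:x]
#2=c depends on [1:x]
#3=y depends on [2:c]
#4=c depends on [3:y]
#5=b depends on [1:x]
#6=b depends on [5:b]
#7=y depends on [4:c]
sources: [0:x]
N(rest) = Σ N(rest − s) over sources s of rest; N(one piece) = 1:
  size 1 → [6]=1  [7]=1
  size 2 → [4,7]=1  [5,6]=1  [6,7]=2
  size 3 → [3,4,7]=1  [4,6,7]=3  [5,6,7]=3
  size 4 → [2,3,4,7]=1  [3,4,6,7]=4  [4,5,6,7]=6
  size 5 → [2,3,4,6,7]=5  [3,4,5,6,7]=10
  size 6 → [2,3,4,5,6,7]=15
  first=0(x) contributes 15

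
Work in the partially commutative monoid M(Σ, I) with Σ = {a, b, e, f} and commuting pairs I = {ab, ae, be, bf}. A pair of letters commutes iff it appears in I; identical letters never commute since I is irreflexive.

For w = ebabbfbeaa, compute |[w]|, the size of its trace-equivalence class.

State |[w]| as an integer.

0(e) covers ∅
1(b) covers ∅
2(a) covers ∅
3(b) covers 1:b
4(b) covers 3:b
5(f) covers 0:e, 2:a
6(b) covers 4:b
7(e) covers 5:f
8(a) covers 5:f
9(a) covers 8:a
floor of heap: 0:e, 1:b, 2:a
completions by unplaced set U, small U first (add the entries for U minus each lowest piece of U):
  |U|=1: {6}:1  {7}:1  {9}:1
  |U|=2: {4,6}:1  {6,7}:2  {6,9}:2  {7,9}:2  {8,9}:1
  |U|=3: {3,4,6}:1  {4,6,7}:3  {4,6,9}:3  {6,7,9}:6  {6,8,9}:3  {7,8,9}:3
  |U|=4: {1,3,4,6}:1  {3,4,6,7}:4  {3,4,6,9}:4  {4,6,7,9}:12  {4,6,8,9}:6  {5,7,8,9}:3  {6,7,8,9}:12
  |U|=5: {0,5,7,8,9}:3  {1,3,4,6,7}:5  {1,3,4,6,9}:5  {2,5,7,8,9}:3  {3,4,6,7,9}:20  {3,4,6,8,9}:10  {4,6,7,8,9}:30  {5,6,7,8,9}:15
  |U|=6: {0,2,5,7,8,9}:6  {0,5,6,7,8,9}:18  {1,3,4,6,7,9}:30  {1,3,4,6,8,9}:15  {2,5,6,7,8,9}:18  {3,4,6,7,8,9}:60  {4,5,6,7,8,9}:45
  |U|=7: {0,2,5,6,7,8,9}:42  {0,4,5,6,7,8,9}:63  {1,3,4,6,7,8,9}:105  {2,4,5,6,7,8,9}:63  {3,4,5,6,7,8,9}:105
  |U|=8: {0,2,4,5,6,7,8,9}:168  {0,3,4,5,6,7,8,9}:168  {1,3,4,5,6,7,8,9}:210  {2,3,4,5,6,7,8,9}:168
  start at 0(e): 378
  start at 1(b): 504
  start at 2(a): 378
sum over floor = 1260

1260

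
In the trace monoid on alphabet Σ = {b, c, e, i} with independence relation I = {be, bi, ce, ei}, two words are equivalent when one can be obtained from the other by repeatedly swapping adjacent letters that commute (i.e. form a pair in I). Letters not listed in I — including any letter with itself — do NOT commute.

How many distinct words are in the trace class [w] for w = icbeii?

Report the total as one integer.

#0=i has no predecessor
#1=c depends on [0:i]
#2=b depends on [1:c]
#3=e has no predecessor
#4=i depends on [1:c]
#5=i depends on [4:i]
sources: [0:i, 3:e]
N(rest) = Σ N(rest − s) over sources s of rest; N(one piece) = 1:
  size 1 → [2]=1  [3]=1  [5]=1
  size 2 → [2,3]=2  [2,5]=2  [3,5]=2  [4,5]=1
  size 3 → [2,3,5]=6  [2,4,5]=3  [3,4,5]=3
  size 4 → [1,2,4,5]=3  [2,3,4,5]=12
  first=0(i) contributes 15
  first=3(e) contributes 3
|[w]| = 18

18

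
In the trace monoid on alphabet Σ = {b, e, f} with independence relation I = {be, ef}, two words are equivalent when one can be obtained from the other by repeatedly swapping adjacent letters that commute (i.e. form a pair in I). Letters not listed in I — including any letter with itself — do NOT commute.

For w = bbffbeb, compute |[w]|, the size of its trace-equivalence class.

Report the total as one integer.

piece 0:b — minimal
piece 1:b rests on {0:b}
piece 2:f rests on {1:b}
piece 3:f rests on {2:f}
piece 4:b rests on {3:f}
piece 5:e — minimal
piece 6:b rests on {4:b}
minimal pieces: {0:b, 5:e}
ways to finish when only these pieces remain (= sum over removing one remaining piece with nothing left below it):
  1 left: {5}→1  {6}→1
  2 left: {4,6}→1  {5,6}→2
  3 left: {3,4,6}→1  {4,5,6}→3
  4 left: {2,3,4,6}→1  {3,4,5,6}→4
  5 left: {1,2,3,4,6}→1  {2,3,4,5,6}→5
  placing 0:b first → 6 extensions
  placing 5:e first → 1 extensions
total linear extensions = 7

7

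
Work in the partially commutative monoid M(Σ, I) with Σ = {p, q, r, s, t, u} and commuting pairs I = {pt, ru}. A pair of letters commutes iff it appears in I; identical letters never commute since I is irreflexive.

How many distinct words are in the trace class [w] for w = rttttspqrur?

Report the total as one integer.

piece 0:r — minimal
piece 1:t rests on {0:r}
piece 2:t rests on {1:t}
piece 3:t rests on {2:t}
piece 4:t rests on {3:t}
piece 5:s rests on {4:t}
piece 6:p rests on {5:s}
piece 7:q rests on {6:p}
piece 8:r rests on {7:q}
piece 9:u rests on {7:q}
piece 10:r rests on {8:r}
minimal pieces: {0:r}
ways to finish when only these pieces remain (= sum over removing one remaining piece with nothing left below it):
  1 left: {9}→1  {10}→1
  2 left: {8,10}→1  {9,10}→2
  3 left: {8,9,10}→3
  4 left: {7,8,9,10}→3
  5 left: {6,7,8,9,10}→3
  6 left: {5,6,7,8,9,10}→3
  7 left: {4,5,6,7,8,9,10}→3
  8 left: {3,4,5,6,7,8,9,10}→3
  9 left: {2,3,4,5,6,7,8,9,10}→3
  placing 0:r first → 3 extensions

3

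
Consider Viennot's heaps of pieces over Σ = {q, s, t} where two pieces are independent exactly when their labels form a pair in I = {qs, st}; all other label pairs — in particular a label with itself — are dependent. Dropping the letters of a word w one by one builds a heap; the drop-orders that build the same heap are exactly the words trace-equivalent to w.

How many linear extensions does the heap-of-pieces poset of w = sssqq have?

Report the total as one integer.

0(s) covers ∅
1(s) covers 0:s
2(s) covers 1:s
3(q) covers ∅
4(q) covers 3:q
floor of heap: 0:s, 3:q
completions by unplaced set U, small U first (add the entries for U minus each lowest piece of U):
  |U|=1: {2}:1  {4}:1
  |U|=2: {1,2}:1  {2,4}:2  {3,4}:1
  |U|=3: {0,1,2}:1  {1,2,4}:3  {2,3,4}:3
  start at 0(s): 6
  start at 3(q): 4
sum over floor = 10

10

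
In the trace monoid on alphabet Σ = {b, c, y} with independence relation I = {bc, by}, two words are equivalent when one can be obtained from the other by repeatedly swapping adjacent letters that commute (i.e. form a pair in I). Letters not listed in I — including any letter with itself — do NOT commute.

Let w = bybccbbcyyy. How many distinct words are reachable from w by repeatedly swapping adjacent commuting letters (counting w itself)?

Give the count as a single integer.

330

#0=b has no predecessor
#1=y has no predecessor
#2=b depends on [0:b]
#3=c depends on [1:y]
#4=c depends on [3:c]
#5=b depends on [2:b]
#6=b depends on [5:b]
#7=c depends on [4:c]
#8=y depends on [7:c]
#9=y depends on [8:y]
#10=y depends on [9:y]
sources: [0:b, 1:y]
N(rest) = Σ N(rest − s) over sources s of rest; N(one piece) = 1:
  size 1 → [6]=1  [10]=1
  size 2 → [5,6]=1  [6,10]=2  [9,10]=1
  size 3 → [2,5,6]=1  [5,6,10]=3  [6,9,10]=3  [8,9,10]=1
  size 4 → [0,2,5,6]=1  [2,5,6,10]=4  [5,6,9,10]=6  [6,8,9,10]=4  [7,8,9,10]=1
  size 5 → [0,2,5,6,10]=5  [2,5,6,9,10]=10  [4,7,8,9,10]=1  [5,6,8,9,10]=10  [6,7,8,9,10]=5
  size 6 → [0,2,5,6,9,10]=15  [2,5,6,8,9,10]=20  [3,4,7,8,9,10]=1  [4,6,7,8,9,10]=6  [5,6,7,8,9,10]=15
  size 7 → [0,2,5,6,8,9,10]=35  [1,3,4,7,8,9,10]=1  [2,5,6,7,8,9,10]=35  [3,4,6,7,8,9,10]=7  [4,5,6,7,8,9,10]=21
  size 8 → [0,2,5,6,7,8,9,10]=70  [1,3,4,6,7,8,9,10]=8  [2,4,5,6,7,8,9,10]=56  [3,4,5,6,7,8,9,10]=28
  size 9 → [0,2,4,5,6,7,8,9,10]=126  [1,3,4,5,6,7,8,9,10]=36  [2,3,4,5,6,7,8,9,10]=84
  first=0(b) contributes 120
  first=1(y) contributes 210
|[w]| = 330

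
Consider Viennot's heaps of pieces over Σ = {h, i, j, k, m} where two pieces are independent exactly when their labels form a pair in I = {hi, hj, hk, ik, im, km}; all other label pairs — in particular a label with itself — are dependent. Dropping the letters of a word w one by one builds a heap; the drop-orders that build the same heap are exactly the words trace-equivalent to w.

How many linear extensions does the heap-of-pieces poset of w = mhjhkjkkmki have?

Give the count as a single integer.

440

#0=m has no predecessor
#1=h depends on [0:m]
#2=j depends on [0:m]
#3=h depends on [1:h]
#4=k depends on [2:j]
#5=j depends on [4:k]
#6=k depends on [5:j]
#7=k depends on [6:k]
#8=m depends on [3:h, 5:j]
#9=k depends on [7:k]
#10=i depends on [5:j]
sources: [0:m]
N(rest) = Σ N(rest − s) over sources s of rest; N(one piece) = 1:
  size 1 → [8]=1  [9]=1  [10]=1
  size 2 → [3,8]=1  [7,9]=1  [8,9]=2  [8,10]=2  [9,10]=2
  size 3 → [1,3,8]=1  [3,8,9]=3  [3,8,10]=3  [6,7,9]=1  [7,8,9]=3  [7,9,10]=3  [8,9,10]=6
  size 4 → [1,3,8,9]=4  [1,3,8,10]=4  [3,7,8,9]=6  [3,8,9,10]=12  [6,7,8,9]=4  [6,7,9,10]=4  [7,8,9,10]=12
  size 5 → [1,3,7,8,9]=10  [1,3,8,9,10]=20  [3,6,7,8,9]=10  [3,7,8,9,10]=30  [6,7,8,9,10]=20
  size 6 → [1,3,6,7,8,9]=20  [1,3,7,8,9,10]=60  [3,6,7,8,9,10]=60  [5,6,7,8,9,10]=20
  size 7 → [1,3,6,7,8,9,10]=140  [3,5,6,7,8,9,10]=80  [4,5,6,7,8,9,10]=20
  size 8 → [1,3,5,6,7,8,9,10]=220  [2,4,5,6,7,8,9,10]=20  [3,4,5,6,7,8,9,10]=100
  size 9 → [1,3,4,5,6,7,8,9,10]=320  [2,3,4,5,6,7,8,9,10]=120
  first=0(m) contributes 440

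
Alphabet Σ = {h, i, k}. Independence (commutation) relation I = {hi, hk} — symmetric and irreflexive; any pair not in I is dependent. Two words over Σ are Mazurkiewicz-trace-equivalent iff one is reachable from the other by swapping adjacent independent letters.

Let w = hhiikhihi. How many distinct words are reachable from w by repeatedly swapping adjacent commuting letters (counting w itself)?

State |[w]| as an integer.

126

0(h) covers ∅
1(h) covers 0:h
2(i) covers ∅
3(i) covers 2:i
4(k) covers 3:i
5(h) covers 1:h
6(i) covers 4:k
7(h) covers 5:h
8(i) covers 6:i
floor of heap: 0:h, 2:i
completions by unplaced set U, small U first (add the entries for U minus each lowest piece of U):
  |U|=1: {7}:1  {8}:1
  |U|=2: {5,7}:1  {6,8}:1  {7,8}:2
  |U|=3: {1,5,7}:1  {4,6,8}:1  {5,7,8}:3  {6,7,8}:3
  |U|=4: {0,1,5,7}:1  {1,5,7,8}:4  {3,4,6,8}:1  {4,6,7,8}:4  {5,6,7,8}:6
  |U|=5: {0,1,5,7,8}:5  {1,5,6,7,8}:10  {2,3,4,6,8}:1  {3,4,6,7,8}:5  {4,5,6,7,8}:10
  |U|=6: {0,1,5,6,7,8}:15  {1,4,5,6,7,8}:20  {2,3,4,6,7,8}:6  {3,4,5,6,7,8}:15
  |U|=7: {0,1,4,5,6,7,8}:35  {1,3,4,5,6,7,8}:35  {2,3,4,5,6,7,8}:21
  start at 0(h): 56
  start at 2(i): 70
sum over floor = 126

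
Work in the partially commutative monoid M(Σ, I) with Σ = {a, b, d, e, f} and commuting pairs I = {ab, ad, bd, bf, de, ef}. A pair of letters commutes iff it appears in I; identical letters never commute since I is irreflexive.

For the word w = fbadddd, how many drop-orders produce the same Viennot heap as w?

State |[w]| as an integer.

piece 0:f — minimal
piece 1:b — minimal
piece 2:a rests on {0:f}
piece 3:d rests on {0:f}
piece 4:d rests on {3:d}
piece 5:d rests on {4:d}
piece 6:d rests on {5:d}
minimal pieces: {0:f, 1:b}
ways to finish when only these pieces remain (= sum over removing one remaining piece with nothing left below it):
  1 left: {1}→1  {2}→1  {6}→1
  2 left: {1,2}→2  {1,6}→2  {2,6}→2  {5,6}→1
  3 left: {1,2,6}→6  {1,5,6}→3  {2,5,6}→3  {4,5,6}→1
  4 left: {1,2,5,6}→12  {1,4,5,6}→4  {2,4,5,6}→4  {3,4,5,6}→1
  5 left: {1,2,4,5,6}→20  {1,3,4,5,6}→5  {2,3,4,5,6}→5
  placing 0:f first → 30 extensions
  placing 1:b first → 5 extensions
total linear extensions = 35

35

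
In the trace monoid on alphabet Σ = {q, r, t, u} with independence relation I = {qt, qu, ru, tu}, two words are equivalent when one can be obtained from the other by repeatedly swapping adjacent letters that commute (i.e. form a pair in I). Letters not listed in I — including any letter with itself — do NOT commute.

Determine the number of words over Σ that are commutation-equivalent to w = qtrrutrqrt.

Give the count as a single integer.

#0=q has no predecessor
#1=t has no predecessor
#2=r depends on [0:q, 1:t]
#3=r depends on [2:r]
#4=u has no predecessor
#5=t depends on [3:r]
#6=r depends on [5:t]
#7=q depends on [6:r]
#8=r depends on [7:q]
#9=t depends on [8:r]
sources: [0:q, 1:t, 4:u]
N(rest) = Σ N(rest − s) over sources s of rest; N(one piece) = 1:
  size 1 → [4]=1  [9]=1
  size 2 → [4,9]=2  [8,9]=1
  size 3 → [4,8,9]=3  [7,8,9]=1
  size 4 → [4,7,8,9]=4  [6,7,8,9]=1
  size 5 → [4,6,7,8,9]=5  [5,6,7,8,9]=1
  size 6 → [3,5,6,7,8,9]=1  [4,5,6,7,8,9]=6
  size 7 → [2,3,5,6,7,8,9]=1  [3,4,5,6,7,8,9]=7
  size 8 → [0,2,3,5,6,7,8,9]=1  [1,2,3,5,6,7,8,9]=1  [2,3,4,5,6,7,8,9]=8
  first=0(q) contributes 9
  first=1(t) contributes 9
  first=4(u) contributes 2
|[w]| = 20

20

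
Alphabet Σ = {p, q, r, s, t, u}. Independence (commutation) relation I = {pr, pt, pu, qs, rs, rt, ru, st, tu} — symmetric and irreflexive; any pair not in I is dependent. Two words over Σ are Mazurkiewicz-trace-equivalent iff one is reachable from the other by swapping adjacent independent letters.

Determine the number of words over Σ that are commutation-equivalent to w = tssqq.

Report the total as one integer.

10

#0=t has no predecessor
#1=s has no predecessor
#2=s depends on [1:s]
#3=q depends on [0:t]
#4=q depends on [3:q]
sources: [0:t, 1:s]
N(rest) = Σ N(rest − s) over sources s of rest; N(one piece) = 1:
  size 1 → [2]=1  [4]=1
  size 2 → [1,2]=1  [2,4]=2  [3,4]=1
  size 3 → [0,3,4]=1  [1,2,4]=3  [2,3,4]=3
  first=0(t) contributes 6
  first=1(s) contributes 4
|[w]| = 10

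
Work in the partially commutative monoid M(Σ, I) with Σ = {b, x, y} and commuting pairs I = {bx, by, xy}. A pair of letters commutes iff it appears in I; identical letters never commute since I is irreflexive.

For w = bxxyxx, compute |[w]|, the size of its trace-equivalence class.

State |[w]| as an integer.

30

#0=b has no predecessor
#1=x has no predecessor
#2=x depends on [1:x]
#3=y has no predecessor
#4=x depends on [2:x]
#5=x depends on [4:x]
sources: [0:b, 1:x, 3:y]
N(rest) = Σ N(rest − s) over sources s of rest; N(one piece) = 1:
  size 1 → [0]=1  [3]=1  [5]=1
  size 2 → [0,3]=2  [0,5]=2  [3,5]=2  [4,5]=1
  size 3 → [0,3,5]=6  [0,4,5]=3  [2,4,5]=1  [3,4,5]=3
  size 4 → [0,2,4,5]=4  [0,3,4,5]=12  [1,2,4,5]=1  [2,3,4,5]=4
  first=0(b) contributes 5
  first=1(x) contributes 20
  first=3(y) contributes 5
|[w]| = 30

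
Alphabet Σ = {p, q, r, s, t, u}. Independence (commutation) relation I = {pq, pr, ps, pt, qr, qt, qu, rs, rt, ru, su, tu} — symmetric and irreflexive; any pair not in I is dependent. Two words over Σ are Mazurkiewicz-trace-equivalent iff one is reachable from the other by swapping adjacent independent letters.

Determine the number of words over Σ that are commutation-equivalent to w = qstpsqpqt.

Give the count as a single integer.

drop 0:q onto floor
drop 1:s onto {0:q}
drop 2:t onto {1:s}
drop 3:p onto floor
drop 4:s onto {2:t}
drop 5:q onto {4:s}
drop 6:p onto {3:p}
drop 7:q onto {5:q}
drop 8:t onto {4:s}
ground layer = {0:q, 3:p}
drop-orders for the pieces not yet dropped (sum over which currently-grounded one goes next):
  1 to go: {6} 1  {7} 1  {8} 1
  2 to go: {3,6} 1  {5,7} 1  {6,7} 2  {6,8} 2  {7,8} 2
  3 to go: {3,6,7} 3  {3,6,8} 3  {5,6,7} 3  {5,7,8} 3  {6,7,8} 6
  4 to go: {3,5,6,7} 6  {3,6,7,8} 12  {4,5,7,8} 3  {5,6,7,8} 12
  5 to go: {2,4,5,7,8} 3  {3,5,6,7,8} 30  {4,5,6,7,8} 15
  6 to go: {1,2,4,5,7,8} 3  {2,4,5,6,7,8} 18  {3,4,5,6,7,8} 45
  7 to go: {0,1,2,4,5,7,8} 3  {1,2,4,5,6,7,8} 21  {2,3,4,5,6,7,8} 63
  if 0:q drops first: 84 orders
  if 3:p drops first: 24 orders
heap linearizations: 108

108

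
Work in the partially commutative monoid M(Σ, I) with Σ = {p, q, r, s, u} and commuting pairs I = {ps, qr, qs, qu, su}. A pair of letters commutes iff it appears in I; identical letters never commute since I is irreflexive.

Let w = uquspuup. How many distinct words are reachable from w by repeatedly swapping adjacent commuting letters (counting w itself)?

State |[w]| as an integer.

drop 0:u onto floor
drop 1:q onto floor
drop 2:u onto {0:u}
drop 3:s onto floor
drop 4:p onto {1:q, 2:u}
drop 5:u onto {4:p}
drop 6:u onto {5:u}
drop 7:p onto {6:u}
ground layer = {0:u, 1:q, 3:s}
drop-orders for the pieces not yet dropped (sum over which currently-grounded one goes next):
  1 to go: {3} 1  {7} 1
  2 to go: {3,7} 2  {6,7} 1
  3 to go: {3,6,7} 3  {5,6,7} 1
  4 to go: {3,5,6,7} 4  {4,5,6,7} 1
  5 to go: {1,4,5,6,7} 1  {2,4,5,6,7} 1  {3,4,5,6,7} 5
  6 to go: {0,2,4,5,6,7} 1  {1,2,4,5,6,7} 2  {1,3,4,5,6,7} 6  {2,3,4,5,6,7} 6
  if 0:u drops first: 14 orders
  if 1:q drops first: 7 orders
  if 3:s drops first: 3 orders
heap linearizations: 24

24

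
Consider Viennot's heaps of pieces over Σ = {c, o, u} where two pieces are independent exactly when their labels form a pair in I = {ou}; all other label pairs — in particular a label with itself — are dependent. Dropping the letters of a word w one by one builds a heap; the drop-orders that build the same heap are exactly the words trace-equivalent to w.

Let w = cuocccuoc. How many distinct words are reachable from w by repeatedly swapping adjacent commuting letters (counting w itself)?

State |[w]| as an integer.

4

#0=c has no predecessor
#1=u depends on [0:c]
#2=o depends on [0:c]
#3=c depends on [1:u, 2:o]
#4=c depends on [3:c]
#5=c depends on [4:c]
#6=u depends on [5:c]
#7=o depends on [5:c]
#8=c depends on [6:u, 7:o]
sources: [0:c]
N(rest) = Σ N(rest − s) over sources s of rest; N(one piece) = 1:
  size 1 → [8]=1
  size 2 → [6,8]=1  [7,8]=1
  size 3 → [6,7,8]=2
  size 4 → [5,6,7,8]=2
  size 5 → [4,5,6,7,8]=2
  size 6 → [3,4,5,6,7,8]=2
  size 7 → [1,3,4,5,6,7,8]=2  [2,3,4,5,6,7,8]=2
  first=0(c) contributes 4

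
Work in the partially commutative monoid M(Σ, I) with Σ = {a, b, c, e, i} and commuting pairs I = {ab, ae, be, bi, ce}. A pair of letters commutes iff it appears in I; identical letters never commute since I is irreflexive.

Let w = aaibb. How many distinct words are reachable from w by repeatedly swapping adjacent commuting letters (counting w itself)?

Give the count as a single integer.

piece 0:a — minimal
piece 1:a rests on {0:a}
piece 2:i rests on {1:a}
piece 3:b — minimal
piece 4:b rests on {3:b}
minimal pieces: {0:a, 3:b}
ways to finish when only these pieces remain (= sum over removing one remaining piece with nothing left below it):
  1 left: {2}→1  {4}→1
  2 left: {1,2}→1  {2,4}→2  {3,4}→1
  3 left: {0,1,2}→1  {1,2,4}→3  {2,3,4}→3
  placing 0:a first → 6 extensions
  placing 3:b first → 4 extensions
total linear extensions = 10

10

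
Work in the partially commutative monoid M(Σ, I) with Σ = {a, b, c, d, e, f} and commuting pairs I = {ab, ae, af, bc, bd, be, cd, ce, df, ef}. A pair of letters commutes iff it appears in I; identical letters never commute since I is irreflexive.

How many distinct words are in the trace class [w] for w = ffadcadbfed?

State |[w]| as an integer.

227

#0=f has no predecessor
#1=f depends on [0:f]
#2=a has no predecessor
#3=d depends on [2:a]
#4=c depends on [1:f, 2:a]
#5=a depends on [3:d, 4:c]
#6=d depends on [5:a]
#7=b depends on [1:f]
#8=f depends on [4:c, 7:b]
#9=e depends on [6:d]
#10=d depends on [9:e]
sources: [0:f, 2:a]
N(rest) = Σ N(rest − s) over sources s of rest; N(one piece) = 1:
  size 1 → [8]=1  [10]=1
  size 2 → [7,8]=1  [8,10]=2  [9,10]=1
  size 3 → [6,9,10]=1  [7,8,10]=3  [8,9,10]=3
  size 4 → [5,6,9,10]=1  [6,8,9,10]=4  [7,8,9,10]=6
  size 5 → [3,5,6,9,10]=1  [5,6,8,9,10]=5  [6,7,8,9,10]=10
  size 6 → [3,5,6,8,9,10]=6  [4,5,6,8,9,10]=5  [5,6,7,8,9,10]=15
  size 7 → [3,4,5,6,8,9,10]=11  [3,5,6,7,8,9,10]=21  [4,5,6,7,8,9,10]=20
  size 8 → [1,4,5,6,7,8,9,10]=20  [2,3,4,5,6,8,9,10]=11  [3,4,5,6,7,8,9,10]=52
  size 9 → [0,1,4,5,6,7,8,9,10]=20  [1,3,4,5,6,7,8,9,10]=72  [2,3,4,5,6,7,8,9,10]=63
  first=0(f) contributes 135
  first=2(a) contributes 92
|[w]| = 227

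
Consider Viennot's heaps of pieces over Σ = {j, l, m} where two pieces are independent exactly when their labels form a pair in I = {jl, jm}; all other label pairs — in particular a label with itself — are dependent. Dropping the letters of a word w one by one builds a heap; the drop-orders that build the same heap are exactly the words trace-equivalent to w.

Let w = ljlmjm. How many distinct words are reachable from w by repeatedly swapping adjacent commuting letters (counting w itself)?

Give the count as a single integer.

15

piece 0:l — minimal
piece 1:j — minimal
piece 2:l rests on {0:l}
piece 3:m rests on {2:l}
piece 4:j rests on {1:j}
piece 5:m rests on {3:m}
minimal pieces: {0:l, 1:j}
ways to finish when only these pieces remain (= sum over removing one remaining piece with nothing left below it):
  1 left: {4}→1  {5}→1
  2 left: {1,4}→1  {3,5}→1  {4,5}→2
  3 left: {1,4,5}→3  {2,3,5}→1  {3,4,5}→3
  4 left: {0,2,3,5}→1  {1,3,4,5}→6  {2,3,4,5}→4
  placing 0:l first → 10 extensions
  placing 1:j first → 5 extensions
total linear extensions = 15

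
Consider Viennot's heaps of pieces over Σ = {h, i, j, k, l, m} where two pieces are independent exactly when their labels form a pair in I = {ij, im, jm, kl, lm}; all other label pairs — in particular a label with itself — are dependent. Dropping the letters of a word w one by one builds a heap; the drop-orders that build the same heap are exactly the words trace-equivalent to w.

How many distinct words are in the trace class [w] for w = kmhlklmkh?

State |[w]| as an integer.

piece 0:k — minimal
piece 1:m rests on {0:k}
piece 2:h rests on {1:m}
piece 3:l rests on {2:h}
piece 4:k rests on {2:h}
piece 5:l rests on {3:l}
piece 6:m rests on {4:k}
piece 7:k rests on {6:m}
piece 8:h rests on {5:l, 7:k}
minimal pieces: {0:k}
ways to finish when only these pieces remain (= sum over removing one remaining piece with nothing left below it):
  1 left: {8}→1
  2 left: {5,8}→1  {7,8}→1
  3 left: {3,5,8}→1  {5,7,8}→2  {6,7,8}→1
  4 left: {3,5,7,8}→3  {4,6,7,8}→1  {5,6,7,8}→3
  5 left: {3,5,6,7,8}→6  {4,5,6,7,8}→4
  6 left: {3,4,5,6,7,8}→10
  7 left: {2,3,4,5,6,7,8}→10
  placing 0:k first → 10 extensions

10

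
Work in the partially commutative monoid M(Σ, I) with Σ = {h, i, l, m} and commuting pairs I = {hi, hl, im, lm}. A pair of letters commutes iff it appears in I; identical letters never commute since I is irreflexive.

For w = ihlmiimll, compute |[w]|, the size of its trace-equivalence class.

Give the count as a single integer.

0(i) covers ∅
1(h) covers ∅
2(l) covers 0:i
3(m) covers 1:h
4(i) covers 2:l
5(i) covers 4:i
6(m) covers 3:m
7(l) covers 5:i
8(l) covers 7:l
floor of heap: 0:i, 1:h
completions by unplaced set U, small U first (add the entries for U minus each lowest piece of U):
  |U|=1: {6}:1  {8}:1
  |U|=2: {3,6}:1  {6,8}:2  {7,8}:1
  |U|=3: {1,3,6}:1  {3,6,8}:3  {5,7,8}:1  {6,7,8}:3
  |U|=4: {1,3,6,8}:4  {3,6,7,8}:6  {4,5,7,8}:1  {5,6,7,8}:4
  |U|=5: {1,3,6,7,8}:10  {2,4,5,7,8}:1  {3,5,6,7,8}:10  {4,5,6,7,8}:5
  |U|=6: {0,2,4,5,7,8}:1  {1,3,5,6,7,8}:20  {2,4,5,6,7,8}:6  {3,4,5,6,7,8}:15
  |U|=7: {0,2,4,5,6,7,8}:7  {1,3,4,5,6,7,8}:35  {2,3,4,5,6,7,8}:21
  start at 0(i): 56
  start at 1(h): 28
sum over floor = 84

84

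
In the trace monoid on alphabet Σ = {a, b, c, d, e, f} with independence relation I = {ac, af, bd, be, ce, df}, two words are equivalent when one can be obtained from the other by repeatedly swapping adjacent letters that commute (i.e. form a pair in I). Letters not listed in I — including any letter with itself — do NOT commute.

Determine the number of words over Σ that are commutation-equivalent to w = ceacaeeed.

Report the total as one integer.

drop 0:c onto floor
drop 1:e onto floor
drop 2:a onto {1:e}
drop 3:c onto {0:c}
drop 4:a onto {2:a}
drop 5:e onto {4:a}
drop 6:e onto {5:e}
drop 7:e onto {6:e}
drop 8:d onto {3:c, 7:e}
ground layer = {0:c, 1:e}
drop-orders for the pieces not yet dropped (sum over which currently-grounded one goes next):
  1 to go: {8} 1
  2 to go: {3,8} 1  {7,8} 1
  3 to go: {0,3,8} 1  {3,7,8} 2  {6,7,8} 1
  4 to go: {0,3,7,8} 3  {3,6,7,8} 3  {5,6,7,8} 1
  5 to go: {0,3,6,7,8} 6  {3,5,6,7,8} 4  {4,5,6,7,8} 1
  6 to go: {0,3,5,6,7,8} 10  {2,4,5,6,7,8} 1  {3,4,5,6,7,8} 5
  7 to go: {0,3,4,5,6,7,8} 15  {1,2,4,5,6,7,8} 1  {2,3,4,5,6,7,8} 6
  if 0:c drops first: 7 orders
  if 1:e drops first: 21 orders
heap linearizations: 28

28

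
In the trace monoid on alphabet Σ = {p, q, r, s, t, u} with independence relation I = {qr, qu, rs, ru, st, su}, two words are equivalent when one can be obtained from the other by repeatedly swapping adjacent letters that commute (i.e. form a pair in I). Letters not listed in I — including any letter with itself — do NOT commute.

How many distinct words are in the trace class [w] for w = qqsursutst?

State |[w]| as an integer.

678

drop 0:q onto floor
drop 1:q onto {0:q}
drop 2:s onto {1:q}
drop 3:u onto floor
drop 4:r onto floor
drop 5:s onto {2:s}
drop 6:u onto {3:u}
drop 7:t onto {1:q, 4:r, 6:u}
drop 8:s onto {5:s}
drop 9:t onto {7:t}
ground layer = {0:q, 3:u, 4:r}
drop-orders for the pieces not yet dropped (sum over which currently-grounded one goes next):
  1 to go: {8} 1  {9} 1
  2 to go: {5,8} 1  {7,9} 1  {8,9} 2
  3 to go: {2,5,8} 1  {4,7,9} 1  {5,8,9} 3  {6,7,9} 1  {7,8,9} 3
  4 to go: {2,5,8,9} 4  {3,6,7,9} 1  {4,6,7,9} 2  {4,7,8,9} 4  {5,7,8,9} 6  {6,7,8,9} 4
  5 to go: {2,5,7,8,9} 10  {3,4,6,7,9} 3  {3,6,7,8,9} 5  {4,5,7,8,9} 10  {4,6,7,8,9} 10  {5,6,7,8,9} 10
  6 to go: {1,2,5,7,8,9} 10  {2,4,5,7,8,9} 20  {2,5,6,7,8,9} 20  {3,4,6,7,8,9} 18  {3,5,6,7,8,9} 15  {4,5,6,7,8,9} 30
  7 to go: {0,1,2,5,7,8,9} 10  {1,2,4,5,7,8,9} 30  {1,2,5,6,7,8,9} 30  {2,3,5,6,7,8,9} 35  {2,4,5,6,7,8,9} 70  {3,4,5,6,7,8,9} 63
  8 to go: {0,1,2,4,5,7,8,9} 40  {0,1,2,5,6,7,8,9} 40  {1,2,3,5,6,7,8,9} 65  {1,2,4,5,6,7,8,9} 130  {2,3,4,5,6,7,8,9} 168
  if 0:q drops first: 363 orders
  if 3:u drops first: 210 orders
  if 4:r drops first: 105 orders
heap linearizations: 678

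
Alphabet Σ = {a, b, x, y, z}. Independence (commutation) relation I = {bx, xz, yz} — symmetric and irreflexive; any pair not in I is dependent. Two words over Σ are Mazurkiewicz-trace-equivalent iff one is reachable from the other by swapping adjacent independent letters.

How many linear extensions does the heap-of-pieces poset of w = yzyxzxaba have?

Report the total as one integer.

piece 0:y — minimal
piece 1:z — minimal
piece 2:y rests on {0:y}
piece 3:x rests on {2:y}
piece 4:z rests on {1:z}
piece 5:x rests on {3:x}
piece 6:a rests on {4:z, 5:x}
piece 7:b rests on {6:a}
piece 8:a rests on {7:b}
minimal pieces: {0:y, 1:z}
ways to finish when only these pieces remain (= sum over removing one remaining piece with nothing left below it):
  1 left: {8}→1
  2 left: {7,8}→1
  3 left: {6,7,8}→1
  4 left: {4,6,7,8}→1  {5,6,7,8}→1
  5 left: {1,4,6,7,8}→1  {3,5,6,7,8}→1  {4,5,6,7,8}→2
  6 left: {1,4,5,6,7,8}→3  {2,3,5,6,7,8}→1  {3,4,5,6,7,8}→3
  7 left: {0,2,3,5,6,7,8}→1  {1,3,4,5,6,7,8}→6  {2,3,4,5,6,7,8}→4
  placing 0:y first → 10 extensions
  placing 1:z first → 5 extensions
total linear extensions = 15

15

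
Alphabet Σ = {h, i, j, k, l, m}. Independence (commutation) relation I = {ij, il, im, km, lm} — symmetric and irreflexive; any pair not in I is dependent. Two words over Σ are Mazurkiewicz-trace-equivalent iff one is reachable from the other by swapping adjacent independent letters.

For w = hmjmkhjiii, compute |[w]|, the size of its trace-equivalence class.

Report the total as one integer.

drop 0:h onto floor
drop 1:m onto {0:h}
drop 2:j onto {1:m}
drop 3:m onto {2:j}
drop 4:k onto {2:j}
drop 5:h onto {3:m, 4:k}
drop 6:j onto {5:h}
drop 7:i onto {5:h}
drop 8:i onto {7:i}
drop 9:i onto {8:i}
ground layer = {0:h}
drop-orders for the pieces not yet dropped (sum over which currently-grounded one goes next):
  1 to go: {6} 1  {9} 1
  2 to go: {6,9} 2  {8,9} 1
  3 to go: {6,8,9} 3  {7,8,9} 1
  4 to go: {6,7,8,9} 4
  5 to go: {5,6,7,8,9} 4
  6 to go: {3,5,6,7,8,9} 4  {4,5,6,7,8,9} 4
  7 to go: {3,4,5,6,7,8,9} 8
  8 to go: {2,3,4,5,6,7,8,9} 8
  if 0:h drops first: 8 orders

8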